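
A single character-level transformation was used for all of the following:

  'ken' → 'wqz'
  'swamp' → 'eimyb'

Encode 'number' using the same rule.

zgynqd

Compare letters: k→w is +12, e→q is +12, n→z is +12 — a constant shift. Each letter is shifted forward by 12 in the alphabet (a Caesar shift of +12).
On number: n+12=z, u+12=g, m+12=y, b+12=n, e+12=q, r+12=d.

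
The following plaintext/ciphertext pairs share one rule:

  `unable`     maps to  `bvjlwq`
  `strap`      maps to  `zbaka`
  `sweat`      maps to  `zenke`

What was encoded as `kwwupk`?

In unable: u→b is +7, n→v is +8, a→j is +9, b→l is +10 — the shift increases by 1 each position. The shift increases by 1 at each position, starting from +7: 7, 8, 9, ….
Reversing it on kwwupk: k−7=d, w−8=o, w−9=n, u−10=k, p−11=e, k−12=y.

donkey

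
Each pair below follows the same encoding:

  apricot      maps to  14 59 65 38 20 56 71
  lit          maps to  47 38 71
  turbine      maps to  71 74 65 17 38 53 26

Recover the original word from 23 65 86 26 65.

a(#1)→14 and p(#16)→59: differences scale by 3, so n = 3·pos + 11. Each letter becomes 3×(its alphabet position, a=1..z=26) + 11.
Undoing it on 23 65 86 26 65: 23→(23−11)÷3=4=d, 65→(65−11)÷3=18=r, 86→(86−11)÷3=25=y, 26→(26−11)÷3=5=e, 65→(65−11)÷3=18=r.

dryer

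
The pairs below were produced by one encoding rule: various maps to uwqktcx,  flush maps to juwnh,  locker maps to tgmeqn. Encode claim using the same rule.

The output letters match the input read backwards, each shifted +2: various reversed is suoirav. Two steps: reverse the string, then apply a Caesar shift of +2.
On claim: reverse → mialc; then shift: m+2=o, i+2=k, a+2=c, l+2=n, c+2=e.

okcne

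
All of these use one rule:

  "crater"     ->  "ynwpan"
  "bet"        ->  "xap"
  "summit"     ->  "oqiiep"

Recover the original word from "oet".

Compare letters: c→y is +22, r→n is +22, a→w is +22 — a constant shift. Each letter is shifted forward by 22 in the alphabet (a Caesar shift of +22).
Reversing it on oet: o−22=s, e−22=i, t−22=x.

six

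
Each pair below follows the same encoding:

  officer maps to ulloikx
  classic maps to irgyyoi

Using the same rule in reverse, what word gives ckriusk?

welcome

Every letter moves 6 places later in the alphabet, wrapping around z→a.
Reversing it on ckriusk: c−6=w, k−6=e, r−6=l, i−6=c, u−6=o, s−6=m, k−6=e.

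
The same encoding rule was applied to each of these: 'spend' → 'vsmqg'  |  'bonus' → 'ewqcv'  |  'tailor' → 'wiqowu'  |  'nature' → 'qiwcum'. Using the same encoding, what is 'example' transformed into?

maipsom

The shift depends on letter class: consonant s→v is +3, but vowel e→m is +8. The rule splits by letter class: vowels +8, consonants +3.
Applying it to example: e(vowel)+8=m, x(cons)+3=a, a(vowel)+8=i, m(cons)+3=p, p(cons)+3=s, l(cons)+3=o, e(vowel)+8=m.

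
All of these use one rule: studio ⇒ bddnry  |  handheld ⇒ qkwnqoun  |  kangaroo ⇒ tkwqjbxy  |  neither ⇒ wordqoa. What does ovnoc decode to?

Shifts by position in studio: pos 0: s→b (+9), pos 1: t→d (+10), pos 2: u→d (+9), pos 3: d→n (+10) — repeating every 2. A repeating key of period 2 is used — shifts +9, +10 over and over.
Undoing it on ovnoc: o−9=f, v−10=l, n−9=e, o−10=e, c−9=t.

fleet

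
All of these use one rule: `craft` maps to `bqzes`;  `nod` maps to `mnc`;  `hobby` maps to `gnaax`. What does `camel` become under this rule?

Compare letters: c→b is +25, r→q is +25, a→z is +25 — a constant shift. It's a constant shift of +25 (ROT25).
For camel: c+25=b, a+25=z, m+25=l, e+25=d, l+25=k.

bzldk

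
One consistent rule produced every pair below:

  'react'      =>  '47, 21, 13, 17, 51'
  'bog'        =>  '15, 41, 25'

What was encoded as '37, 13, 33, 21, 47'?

maker

Each letter becomes 2×(its alphabet position, a=1..z=26) + 11.
Decoding 37, 13, 33, 21, 47: 37→(37−11)÷2=13=m, 13→(13−11)÷2=1=a, 33→(33−11)÷2=11=k, 21→(21−11)÷2=5=e, 47→(47−11)÷2=18=r.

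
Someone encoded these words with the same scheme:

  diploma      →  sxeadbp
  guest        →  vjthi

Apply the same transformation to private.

Compare letters: d→s is +15, i→x is +15, p→e is +15 — a constant shift. Every letter moves 15 places later in the alphabet, wrapping around z→a.
On private: p+15=e, r+15=g, i+15=x, v+15=k, a+15=p, t+15=i, e+15=t.

egxkpit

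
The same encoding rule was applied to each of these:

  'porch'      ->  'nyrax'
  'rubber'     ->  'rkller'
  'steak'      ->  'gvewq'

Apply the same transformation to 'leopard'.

feynwrp

p(15)→n(13) and o(14)→y(24) fit y≡15x+22 (mod 26); the inverse of 15 mod 26 is 7. Each letter's alphabet position (a=0..z=25) is mapped through 15·x+22 mod 26 — an affine cipher.
On leopard: l(11)→15·11+22≡5=f; e(4)→15·4+22≡4=e; o(14)→15·14+22≡24=y; p(15)→15·15+22≡13=n; a(0)→15·0+22≡22=w; r(17)→15·17+22≡17=r; d(3)→15·3+22≡15=p (all mod 26).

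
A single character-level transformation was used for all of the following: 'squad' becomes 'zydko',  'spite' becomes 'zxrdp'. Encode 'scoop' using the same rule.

zkxya

In squad: s→z is +7, q→y is +8, u→d is +9, a→k is +10 — the shift increases by 1 each position. Letter i (0-indexed) is shifted by i+7, so successive shifts are 7, 8, 9, ….
On scoop: s+7=z, c+8=k, o+9=x, o+10=y, p+11=a.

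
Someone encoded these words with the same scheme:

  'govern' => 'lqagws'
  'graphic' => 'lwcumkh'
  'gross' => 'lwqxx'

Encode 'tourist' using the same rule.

The shift depends on letter class: consonant g→l is +5, but vowel o→q is +2. Two shifts are in play — +2 for a/e/i/o/u, +5 for every other letter.
Applying it to tourist: t(cons)+5=y, o(vowel)+2=q, u(vowel)+2=w, r(cons)+5=w, i(vowel)+2=k, s(cons)+5=x, t(cons)+5=y.

yqwwkxy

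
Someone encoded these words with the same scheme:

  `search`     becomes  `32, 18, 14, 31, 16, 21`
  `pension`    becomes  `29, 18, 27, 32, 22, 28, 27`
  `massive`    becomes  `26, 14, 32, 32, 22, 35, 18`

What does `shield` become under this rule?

32, 21, 22, 18, 25, 17

s is letter #19 and maps to 32: an offset of 13. The number is (letter's place in the alphabet, a=1) + 13.
On shield: s=19→32, h=8→21, i=9→22, e=5→18, l=12→25, d=4→17.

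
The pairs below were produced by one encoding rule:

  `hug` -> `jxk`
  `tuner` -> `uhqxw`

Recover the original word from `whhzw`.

tweet

The output letters match the input read backwards, each shifted +3: hug reversed is guh. The word is reversed, then every letter is shifted forward by 3.
Undoing it on whhzw: shift back: w−3=t, h−3=e, h−3=e, z−3=w, w−3=t → teewt; then reverse → tweet.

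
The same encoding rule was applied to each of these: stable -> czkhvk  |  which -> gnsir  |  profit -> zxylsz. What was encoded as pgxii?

fancy

A repeating key of period 2 is used — shifts +10, +6 over and over.
Undoing it on pgxii: p−10=f, g−6=a, x−10=n, i−6=c, i−10=y.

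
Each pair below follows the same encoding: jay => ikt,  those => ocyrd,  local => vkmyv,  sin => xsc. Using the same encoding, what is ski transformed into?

suc

The output letters match the input read backwards, each shifted +10: jay reversed is yaj. Two steps: reverse the string, then apply a Caesar shift of +10.
For ski: reverse → iks; then shift: i+10=s, k+10=u, s+10=c.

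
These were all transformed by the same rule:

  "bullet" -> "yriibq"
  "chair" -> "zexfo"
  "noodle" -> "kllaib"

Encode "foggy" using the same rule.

clddv

Compare letters: b→y is +23, u→r is +23, l→i is +23 — a constant shift. Each letter is shifted forward by 23 in the alphabet (a Caesar shift of +23).
For foggy: f+23=c, o+23=l, g+23=d, g+23=d, y+23=v.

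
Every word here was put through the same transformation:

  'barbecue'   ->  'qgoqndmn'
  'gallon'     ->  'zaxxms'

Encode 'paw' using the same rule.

The output letters match the input read backwards, each shifted +12: barbecue reversed is eucebrab. The word is reversed, then every letter is shifted forward by 12.
For paw: reverse → wap; then shift: w+12=i, a+12=m, p+12=b.

imb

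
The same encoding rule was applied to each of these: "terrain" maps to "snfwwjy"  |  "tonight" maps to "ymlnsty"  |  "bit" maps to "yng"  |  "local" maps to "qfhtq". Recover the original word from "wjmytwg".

The output letters match the input read backwards, each shifted +5: terrain reversed is niarret. Read the word backwards and shift each letter +5.
Undoing it on wjmytwg: shift back: w−5=r, j−5=e, m−5=h, y−5=t, t−5=o, w−5=r, g−5=b → rehtorb; then reverse → brother.

brother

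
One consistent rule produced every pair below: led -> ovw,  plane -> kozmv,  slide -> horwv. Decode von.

elm

Each pair mirrors across the alphabet (l↔o, e↔v, d↔w): positions sum to 25. Each letter is replaced by its mirror in the alphabet: a↔z, b↔y, c↔x, and so on (the Atbash cipher).
Undoing it on von: v↔e, o↔l, n↔m.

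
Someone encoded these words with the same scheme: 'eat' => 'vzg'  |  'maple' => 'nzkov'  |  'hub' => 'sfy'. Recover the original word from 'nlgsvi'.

Each pair mirrors across the alphabet (e↔v, a↔z, t↔g): positions sum to 25. Letters are reflected about the middle of the alphabet (position → 25−position): Atbash.
Undoing it on nlgsvi: n↔m, l↔o, g↔t, s↔h, v↔e, i↔r.

mother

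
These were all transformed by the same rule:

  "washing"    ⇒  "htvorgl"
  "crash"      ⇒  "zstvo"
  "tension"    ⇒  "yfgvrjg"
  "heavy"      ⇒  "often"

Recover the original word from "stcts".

w(22)→h(7) and a(0)→t(19) fit y≡3x+19 (mod 26); the inverse of 3 mod 26 is 9. This is an affine cipher: with a=0,…,z=25, each position x becomes (3x+19) mod 26.
Decoding stcts: s(18)→9·(18−19)≡17=r; t(19)→9·(19−19)≡0=a; c(2)→9·(2−19)≡3=d; t(19)→9·(19−19)≡0=a; s(18)→9·(18−19)≡17=r (all mod 26).

radar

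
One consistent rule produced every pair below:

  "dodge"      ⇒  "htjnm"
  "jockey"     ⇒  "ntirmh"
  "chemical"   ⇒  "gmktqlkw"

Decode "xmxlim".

thread

In dodge: d→h is +4, o→t is +5, d→j is +6, g→n is +7 — the shift increases by 1 each position. The shift increases by 1 at each position, starting from +4: 4, 5, 6, ….
Undoing it on xmxlim: x−4=t, m−5=h, x−6=r, l−7=e, i−8=a, m−9=d.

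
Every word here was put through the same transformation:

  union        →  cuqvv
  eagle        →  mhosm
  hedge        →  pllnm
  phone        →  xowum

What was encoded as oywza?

It's a Vigenère-style cipher with numeric key [8,7]: position i shifts by key[i mod 2].
Decoding oywza: o−8=g, y−7=r, w−8=o, z−7=s, a−8=s.

gross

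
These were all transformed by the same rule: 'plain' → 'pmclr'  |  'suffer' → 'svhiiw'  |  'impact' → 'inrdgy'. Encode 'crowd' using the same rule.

In plain: p→p is +0, l→m is +1, a→c is +2, i→l is +3 — the shift increases by 1 each position. Each letter shifts forward by its position index (0, 1, 2, …) — the shift grows by one for each successive letter.
On crowd: c+0=c, r+1=s, o+2=q, w+3=z, d+4=h.

csqzh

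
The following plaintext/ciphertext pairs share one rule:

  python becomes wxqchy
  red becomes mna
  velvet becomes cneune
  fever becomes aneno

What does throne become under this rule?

nwxaqc

The output letters match the input read backwards, each shifted +9: python reversed is nohtyp. Read the word backwards and shift each letter +9.
Applying it to throne: reverse → enorht; then shift: e+9=n, n+9=w, o+9=x, r+9=a, h+9=q, t+9=c.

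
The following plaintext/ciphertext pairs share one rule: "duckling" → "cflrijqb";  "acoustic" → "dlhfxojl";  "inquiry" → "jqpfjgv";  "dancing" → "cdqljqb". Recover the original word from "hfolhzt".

d(3)→c(2) and u(20)→f(5) fit y≡17x+3 (mod 26); the inverse of 17 mod 26 is 23. This is an affine cipher: with a=0,…,z=25, each position x becomes (17x+3) mod 26.
Reversing it on hfolhzt: h(7)→23·(7−3)≡14=o; f(5)→23·(5−3)≡20=u; o(14)→23·(14−3)≡19=t; l(11)→23·(11−3)≡2=c; h(7)→23·(7−3)≡14=o; z(25)→23·(25−3)≡12=m; t(19)→23·(19−3)≡4=e (all mod 26).

outcome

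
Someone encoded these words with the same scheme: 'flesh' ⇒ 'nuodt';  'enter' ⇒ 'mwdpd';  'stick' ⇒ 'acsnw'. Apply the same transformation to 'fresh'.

naodt

In flesh: f→n is +8, l→u is +9, e→o is +10, s→d is +11 — the shift increases by 1 each position. Each letter shifts forward by (position + 8), i.e. 8, 9, 10, … — the shift grows by one for each successive letter.
Applying it to fresh: f+8=n, r+9=a, e+10=o, s+11=d, h+12=t.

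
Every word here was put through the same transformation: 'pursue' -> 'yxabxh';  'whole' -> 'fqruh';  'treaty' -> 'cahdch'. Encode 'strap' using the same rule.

bcady

The rule splits by letter class: vowels +3, consonants +9.
Applying it to strap: s(cons)+9=b, t(cons)+9=c, r(cons)+9=a, a(vowel)+3=d, p(cons)+9=y.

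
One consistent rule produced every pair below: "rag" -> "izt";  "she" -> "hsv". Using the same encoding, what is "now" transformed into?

Each pair mirrors across the alphabet (r↔i, a↔z, g↔t): positions sum to 25. This is the alphabet-reversal cipher (Atbash): a becomes z, b becomes y, etc.
For now: n↔m, o↔l, w↔d.

mld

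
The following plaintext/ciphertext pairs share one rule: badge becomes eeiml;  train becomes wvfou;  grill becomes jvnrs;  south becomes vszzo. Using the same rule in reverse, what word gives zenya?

waist

The shift increases by 1 at each position, starting from +3: 3, 4, 5, ….
Undoing it on zenya: z−3=w, e−4=a, n−5=i, y−6=s, a−7=t.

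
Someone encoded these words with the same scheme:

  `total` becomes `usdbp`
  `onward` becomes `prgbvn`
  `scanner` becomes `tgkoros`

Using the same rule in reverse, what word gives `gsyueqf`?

footage

Shifts by position in total: pos 0: t→u (+1), pos 1: o→s (+4), pos 2: t→d (+10), pos 3: a→b (+1), pos 4: l→p (+4) — repeating every 3. A repeating key of period 3 is used — shifts +1, +4, +10 over and over.
Undoing it on gsyueqf: g−1=f, s−4=o, y−10=o, u−1=t, e−4=a, q−10=g, f−1=e.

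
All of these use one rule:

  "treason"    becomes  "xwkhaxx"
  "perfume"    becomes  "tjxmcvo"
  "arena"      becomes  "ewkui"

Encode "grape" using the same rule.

In treason: t→x is +4, r→w is +5, e→k is +6, a→h is +7 — the shift increases by 1 each position. Each letter shifts forward by (position + 4), i.e. 4, 5, 6, … — the shift grows by one for each successive letter.
Applying it to grape: g+4=k, r+5=w, a+6=g, p+7=w, e+8=m.

kwgwm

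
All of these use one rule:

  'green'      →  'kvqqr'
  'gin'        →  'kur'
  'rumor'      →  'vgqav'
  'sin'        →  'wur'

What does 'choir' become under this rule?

The shift depends on letter class: consonant g→k is +4, but vowel e→q is +12. Vowels shift forward by 12 and consonants shift forward by 4.
For choir: c(cons)+4=g, h(cons)+4=l, o(vowel)+12=a, i(vowel)+12=u, r(cons)+4=v.

glauv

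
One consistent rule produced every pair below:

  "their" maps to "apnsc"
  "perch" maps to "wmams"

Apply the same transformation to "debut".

kmkee

In their: t→a is +7, h→p is +8, e→n is +9, i→s is +10 — the shift increases by 1 each position. Letter i (0-indexed) is shifted by i+7, so successive shifts are 7, 8, 9, ….
On debut: d+7=k, e+8=m, b+9=k, u+10=e, t+11=e.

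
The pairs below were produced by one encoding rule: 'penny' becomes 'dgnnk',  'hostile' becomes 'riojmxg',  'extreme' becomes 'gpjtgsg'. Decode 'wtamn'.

This is an affine cipher: with a=0,…,z=25, each position x becomes (21x+0) mod 26.
Decoding wtamn: w(22)→5·(22−0)≡6=g; t(19)→5·(19−0)≡17=r; a(0)→5·(0−0)≡0=a; m(12)→5·(12−0)≡8=i; n(13)→5·(13−0)≡13=n (all mod 26).

grain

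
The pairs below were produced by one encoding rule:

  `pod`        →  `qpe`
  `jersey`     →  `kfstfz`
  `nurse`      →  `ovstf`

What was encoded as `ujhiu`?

Each letter is shifted forward by 1 in the alphabet (a Caesar shift of +1).
Reversing it on ujhiu: u−1=t, j−1=i, h−1=g, i−1=h, u−1=t.

tight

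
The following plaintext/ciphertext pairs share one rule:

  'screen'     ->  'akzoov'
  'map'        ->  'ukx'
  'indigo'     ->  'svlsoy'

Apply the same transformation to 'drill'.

The shift depends on letter class: consonant s→a is +8, but vowel e→o is +10. The rule splits by letter class: vowels +10, consonants +8.
On drill: d(cons)+8=l, r(cons)+8=z, i(vowel)+10=s, l(cons)+8=t, l(cons)+8=t.

lzstt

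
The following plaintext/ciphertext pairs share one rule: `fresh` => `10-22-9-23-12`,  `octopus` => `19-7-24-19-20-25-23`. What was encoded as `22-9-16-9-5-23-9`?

release

f is letter #6 and maps to 10: an offset of 4. Letters become their 1-based position plus 4 (so a→5, b→6, …).
Decoding 22-9-16-9-5-23-9: 22→(22−4)÷1=18=r, 9→(9−4)÷1=5=e, 16→(16−4)÷1=12=l, 9→(9−4)÷1=5=e, 5→(5−4)÷1=1=a, 23→(23−4)÷1=19=s, 9→(9−4)÷1=5=e.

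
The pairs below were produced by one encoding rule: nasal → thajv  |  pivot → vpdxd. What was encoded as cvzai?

worry

In nasal: n→t is +6, a→h is +7, s→a is +8, a→j is +9 — the shift increases by 1 each position. Each letter shifts forward by (position + 6), i.e. 6, 7, 8, … — the shift grows by one for each successive letter.
Decoding cvzai: c−6=w, v−7=o, z−8=r, a−9=r, i−10=y.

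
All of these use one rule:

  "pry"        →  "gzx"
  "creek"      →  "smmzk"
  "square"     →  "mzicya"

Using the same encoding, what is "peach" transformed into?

The output letters match the input read backwards, each shifted +8: pry reversed is yrp. Two steps: reverse the string, then apply a Caesar shift of +8.
For peach: reverse → hcaep; then shift: h+8=p, c+8=k, a+8=i, e+8=m, p+8=x.

pkimx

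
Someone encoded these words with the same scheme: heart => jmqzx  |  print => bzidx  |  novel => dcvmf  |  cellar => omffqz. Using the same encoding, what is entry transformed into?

This is an affine cipher: with a=0,…,z=25, each position x becomes (25x+16) mod 26.
For entry: e(4)→25·4+16≡12=m; n(13)→25·13+16≡3=d; t(19)→25·19+16≡23=x; r(17)→25·17+16≡25=z; y(24)→25·24+16≡18=s (all mod 26).

mdxzs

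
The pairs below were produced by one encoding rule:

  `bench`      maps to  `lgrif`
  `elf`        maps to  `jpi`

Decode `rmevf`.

The output letters match the input read backwards, each shifted +4: bench reversed is hcneb. Read the word backwards and shift each letter +4.
Decoding rmevf: shift back: r−4=n, m−4=i, e−4=a, v−4=r, f−4=b → niarb; then reverse → brain.

brain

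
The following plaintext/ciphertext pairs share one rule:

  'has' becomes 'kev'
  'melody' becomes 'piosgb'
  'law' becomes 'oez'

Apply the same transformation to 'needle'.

qiigoi

Vowels shift forward by 4 and consonants shift forward by 3.
Applying it to needle: n(cons)+3=q, e(vowel)+4=i, e(vowel)+4=i, d(cons)+3=g, l(cons)+3=o, e(vowel)+4=i.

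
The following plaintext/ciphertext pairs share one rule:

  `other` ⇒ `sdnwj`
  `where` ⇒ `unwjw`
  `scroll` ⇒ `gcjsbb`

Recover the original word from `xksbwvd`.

Treating letters as 0–25, the rule is x ↦ 23x + 8 (mod 26).
Reversing it on xksbwvd: x(23)→17·(23−8)≡21=v; k(10)→17·(10−8)≡8=i; s(18)→17·(18−8)≡14=o; b(1)→17·(1−8)≡11=l; w(22)→17·(22−8)≡4=e; v(21)→17·(21−8)≡13=n; d(3)→17·(3−8)≡19=t (all mod 26).

violent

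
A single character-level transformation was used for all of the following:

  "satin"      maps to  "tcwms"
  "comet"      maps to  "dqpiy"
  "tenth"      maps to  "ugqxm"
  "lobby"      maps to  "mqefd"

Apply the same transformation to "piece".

In satin: s→t is +1, a→c is +2, t→w is +3, i→m is +4 — the shift increases by 1 each position. Letter i (0-indexed) is shifted by i+1, so successive shifts are 1, 2, 3, ….
For piece: p+1=q, i+2=k, e+3=h, c+4=g, e+5=j.

qkhgj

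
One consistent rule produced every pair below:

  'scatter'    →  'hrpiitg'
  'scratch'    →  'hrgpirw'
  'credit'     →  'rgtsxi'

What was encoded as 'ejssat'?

puddle

Compare letters: s→h is +15, c→r is +15, a→p is +15 — a constant shift. Every letter moves 15 places later in the alphabet, wrapping around z→a.
Reversing it on ejssat: e−15=p, j−15=u, s−15=d, s−15=d, a−15=l, t−15=e.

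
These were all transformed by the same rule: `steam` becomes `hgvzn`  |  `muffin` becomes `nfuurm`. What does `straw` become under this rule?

hgizd

Each pair mirrors across the alphabet (s↔h, t↔g, e↔v): positions sum to 25. This is the alphabet-reversal cipher (Atbash): a becomes z, b becomes y, etc.
For straw: s↔h, t↔g, r↔i, a↔z, w↔d.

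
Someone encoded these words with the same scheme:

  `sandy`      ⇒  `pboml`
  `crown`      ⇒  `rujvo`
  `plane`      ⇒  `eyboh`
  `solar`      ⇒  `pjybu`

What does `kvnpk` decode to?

s(18)→p(15) and a(0)→b(1) fit y≡21x+1 (mod 26); the inverse of 21 mod 26 is 5. Each letter's alphabet position (a=0..z=25) is mapped through 21·x+1 mod 26 — an affine cipher.
Reversing it on kvnpk: k(10)→5·(10−1)≡19=t; v(21)→5·(21−1)≡22=w; n(13)→5·(13−1)≡8=i; p(15)→5·(15−1)≡18=s; k(10)→5·(10−1)≡19=t (all mod 26).

twist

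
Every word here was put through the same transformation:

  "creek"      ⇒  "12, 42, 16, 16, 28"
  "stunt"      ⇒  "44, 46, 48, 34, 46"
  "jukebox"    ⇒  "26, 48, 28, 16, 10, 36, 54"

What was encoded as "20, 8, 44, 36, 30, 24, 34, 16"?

The formula is n = 2×(alphabet index, a=1) + 6.
Decoding 20, 8, 44, 36, 30, 24, 34, 16: 20→(20−6)÷2=7=g, 8→(8−6)÷2=1=a, 44→(44−6)÷2=19=s, 36→(36−6)÷2=15=o, 30→(30−6)÷2=12=l, 24→(24−6)÷2=9=i, 34→(34−6)÷2=14=n, 16→(16−6)÷2=5=e.

gasoline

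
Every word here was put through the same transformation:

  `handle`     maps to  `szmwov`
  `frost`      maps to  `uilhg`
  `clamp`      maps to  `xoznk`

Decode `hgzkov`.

Each letter is replaced by its mirror in the alphabet: a↔z, b↔y, c↔x, and so on (the Atbash cipher).
Reversing it on hgzkov: h↔s, g↔t, z↔a, k↔p, o↔l, v↔e.

staple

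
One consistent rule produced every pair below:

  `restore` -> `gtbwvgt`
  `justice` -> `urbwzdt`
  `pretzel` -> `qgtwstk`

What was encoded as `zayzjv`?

r(17)→g(6) and e(4)→t(19) fit y≡21x+13 (mod 26); the inverse of 21 mod 26 is 5. This is an affine cipher: with a=0,…,z=25, each position x becomes (21x+13) mod 26.
Reversing it on zayzjv: z(25)→5·(25−13)≡8=i; a(0)→5·(0−13)≡13=n; y(24)→5·(24−13)≡3=d; z(25)→5·(25−13)≡8=i; j(9)→5·(9−13)≡6=g; v(21)→5·(21−13)≡14=o (all mod 26).

indigo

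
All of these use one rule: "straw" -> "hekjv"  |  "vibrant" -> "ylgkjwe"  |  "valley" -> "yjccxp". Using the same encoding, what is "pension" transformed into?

This is an affine cipher: with a=0,…,z=25, each position x becomes (23x+9) mod 26.
For pension: p(15)→23·15+9≡16=q; e(4)→23·4+9≡23=x; n(13)→23·13+9≡22=w; s(18)→23·18+9≡7=h; i(8)→23·8+9≡11=l; o(14)→23·14+9≡19=t; n(13)→23·13+9≡22=w (all mod 26).

qxwhltw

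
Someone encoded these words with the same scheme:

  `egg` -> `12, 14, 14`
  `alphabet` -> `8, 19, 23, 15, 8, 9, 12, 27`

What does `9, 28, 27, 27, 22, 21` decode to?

button

e is letter #5 and maps to 12: an offset of 7. The number is (letter's place in the alphabet, a=1) + 7.
Undoing it on 9, 28, 27, 27, 22, 21: 9→(9−7)÷1=2=b, 28→(28−7)÷1=21=u, 27→(27−7)÷1=20=t, 27→(27−7)÷1=20=t, 22→(22−7)÷1=15=o, 21→(21−7)÷1=14=n.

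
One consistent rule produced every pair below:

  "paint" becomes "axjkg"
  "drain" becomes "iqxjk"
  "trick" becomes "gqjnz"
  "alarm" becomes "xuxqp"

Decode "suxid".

Each letter's alphabet position (a=0..z=25) is mapped through 21·x+23 mod 26 — an affine cipher.
Reversing it on suxid: s(18)→5·(18−23)≡1=b; u(20)→5·(20−23)≡11=l; x(23)→5·(23−23)≡0=a; i(8)→5·(8−23)≡3=d; d(3)→5·(3−23)≡4=e (all mod 26).

blade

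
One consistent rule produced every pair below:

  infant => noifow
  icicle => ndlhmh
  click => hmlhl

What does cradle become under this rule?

Shifts by position in infant: pos 0: i→n (+5), pos 1: n→o (+1), pos 2: f→i (+3), pos 3: a→f (+5), pos 4: n→o (+1), pos 5: t→w (+3) — repeating every 3. It's a Vigenère-style cipher with numeric key [5,1,3]: position i shifts by key[i mod 3].
For cradle: c+5=h, r+1=s, a+3=d, d+5=i, l+1=m, e+3=h.

hsdimh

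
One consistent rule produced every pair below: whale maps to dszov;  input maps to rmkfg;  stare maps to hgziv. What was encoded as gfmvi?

tuner

Each pair mirrors across the alphabet (w↔d, h↔s, a↔z): positions sum to 25. Each letter is replaced by its mirror in the alphabet: a↔z, b↔y, c↔x, and so on (the Atbash cipher).
Undoing it on gfmvi: g↔t, f↔u, m↔n, v↔e, i↔r.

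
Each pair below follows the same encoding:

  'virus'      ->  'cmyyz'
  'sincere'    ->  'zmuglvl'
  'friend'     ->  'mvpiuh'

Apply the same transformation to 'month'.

tsuxo

Shifts by position in virus: pos 0: v→c (+7), pos 1: i→m (+4), pos 2: r→y (+7), pos 3: u→y (+4) — repeating every 2. A repeating key of period 2 is used — shifts +7, +4 over and over.
On month: m+7=t, o+4=s, n+7=u, t+4=x, h+7=o.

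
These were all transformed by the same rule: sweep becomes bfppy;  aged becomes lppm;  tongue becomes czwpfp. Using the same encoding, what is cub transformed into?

lfk

The shift depends on letter class: consonant s→b is +9, but vowel e→p is +11. The rule splits by letter class: vowels +11, consonants +9.
On cub: c(cons)+9=l, u(vowel)+11=f, b(cons)+9=k.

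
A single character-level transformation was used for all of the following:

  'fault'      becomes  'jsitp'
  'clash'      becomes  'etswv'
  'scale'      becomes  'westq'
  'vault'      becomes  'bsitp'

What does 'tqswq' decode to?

Treating letters as 0–25, the rule is x ↦ 19x + 18 (mod 26).
Decoding tqswq: t(19)→11·(19−18)≡11=l; q(16)→11·(16−18)≡4=e; s(18)→11·(18−18)≡0=a; w(22)→11·(22−18)≡18=s; q(16)→11·(16−18)≡4=e (all mod 26).

lease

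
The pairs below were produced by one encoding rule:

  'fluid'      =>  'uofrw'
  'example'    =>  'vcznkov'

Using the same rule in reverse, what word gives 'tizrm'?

grain

Each pair mirrors across the alphabet (f↔u, l↔o, u↔f): positions sum to 25. This is the alphabet-reversal cipher (Atbash): a becomes z, b becomes y, etc.
Reversing it on tizrm: t↔g, i↔r, z↔a, r↔i, m↔n.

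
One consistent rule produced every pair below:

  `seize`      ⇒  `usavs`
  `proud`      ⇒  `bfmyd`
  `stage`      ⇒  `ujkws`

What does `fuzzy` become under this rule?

This is an affine cipher: with a=0,…,z=25, each position x becomes (15x+10) mod 26.
For fuzzy: f(5)→15·5+10≡7=h; u(20)→15·20+10≡24=y; z(25)→15·25+10≡21=v; z(25)→15·25+10≡21=v; y(24)→15·24+10≡6=g (all mod 26).

hyvvg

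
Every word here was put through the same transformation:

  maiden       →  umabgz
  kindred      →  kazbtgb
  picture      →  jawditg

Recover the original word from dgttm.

m(12)→u(20) and a(0)→m(12) fit y≡5x+12 (mod 26); the inverse of 5 mod 26 is 21. This is an affine cipher: with a=0,…,z=25, each position x becomes (5x+12) mod 26.
Reversing it on dgttm: d(3)→21·(3−12)≡19=t; g(6)→21·(6−12)≡4=e; t(19)→21·(19−12)≡17=r; t(19)→21·(19−12)≡17=r; m(12)→21·(12−12)≡0=a (all mod 26).

terra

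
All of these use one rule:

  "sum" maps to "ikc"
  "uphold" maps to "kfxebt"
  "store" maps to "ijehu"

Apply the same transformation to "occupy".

Compare letters: s→i is +16, u→k is +16, m→c is +16 — a constant shift. This is a Caesar cipher with shift 16.
Applying it to occupy: o+16=e, c+16=s, c+16=s, u+16=k, p+16=f, y+16=o.

esskfo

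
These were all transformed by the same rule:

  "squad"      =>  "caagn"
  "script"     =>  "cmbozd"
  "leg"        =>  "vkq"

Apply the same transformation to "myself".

wickvp

The shift depends on letter class: consonant s→c is +10, but vowel u→a is +6. The rule splits by letter class: vowels +6, consonants +10.
On myself: m(cons)+10=w, y(cons)+10=i, s(cons)+10=c, e(vowel)+6=k, l(cons)+10=v, f(cons)+10=p.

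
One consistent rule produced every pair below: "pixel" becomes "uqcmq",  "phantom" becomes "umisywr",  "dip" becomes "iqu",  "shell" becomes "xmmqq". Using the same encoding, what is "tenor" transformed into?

ymsww

The rule splits by letter class: vowels +8, consonants +5.
For tenor: t(cons)+5=y, e(vowel)+8=m, n(cons)+5=s, o(vowel)+8=w, r(cons)+5=w.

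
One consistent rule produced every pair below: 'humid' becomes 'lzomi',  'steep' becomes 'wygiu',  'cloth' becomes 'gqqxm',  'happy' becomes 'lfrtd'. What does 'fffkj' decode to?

badge

Shifts by position in humid: pos 0: h→l (+4), pos 1: u→z (+5), pos 2: m→o (+2), pos 3: i→m (+4), pos 4: d→i (+5) — repeating every 3. It's a Vigenère-style cipher with numeric key [4,5,2]: position i shifts by key[i mod 3].
Undoing it on fffkj: f−4=b, f−5=a, f−2=d, k−4=g, j−5=e.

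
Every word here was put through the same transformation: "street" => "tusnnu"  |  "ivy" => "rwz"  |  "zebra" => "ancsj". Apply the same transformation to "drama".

The shift depends on letter class: consonant s→t is +1, but vowel e→n is +9. The rule splits by letter class: vowels +9, consonants +1.
Applying it to drama: d(cons)+1=e, r(cons)+1=s, a(vowel)+9=j, m(cons)+1=n, a(vowel)+9=j.

esjnj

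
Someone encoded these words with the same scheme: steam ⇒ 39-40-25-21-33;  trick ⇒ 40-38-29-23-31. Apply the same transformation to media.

33-25-24-29-21

s is letter #19 and maps to 39: an offset of 20. Each letter is replaced by its alphabet position (a=1..z=26) + 20.
On media: m=13→33, e=5→25, d=4→24, i=9→29, a=1→21.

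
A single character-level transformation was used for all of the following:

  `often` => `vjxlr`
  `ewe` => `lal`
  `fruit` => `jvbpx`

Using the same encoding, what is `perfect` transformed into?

tlvjlgx

The shift depends on letter class: consonant f→j is +4, but vowel o→v is +7. The rule splits by letter class: vowels +7, consonants +4.
Applying it to perfect: p(cons)+4=t, e(vowel)+7=l, r(cons)+4=v, f(cons)+4=j, e(vowel)+7=l, c(cons)+4=g, t(cons)+4=x.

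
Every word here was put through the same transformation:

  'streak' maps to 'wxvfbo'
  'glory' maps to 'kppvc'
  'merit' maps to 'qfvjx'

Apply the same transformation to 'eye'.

The shift depends on letter class: consonant s→w is +4, but vowel e→f is +1. The rule splits by letter class: vowels +1, consonants +4.
On eye: e(vowel)+1=f, y(cons)+4=c, e(vowel)+1=f.

fcf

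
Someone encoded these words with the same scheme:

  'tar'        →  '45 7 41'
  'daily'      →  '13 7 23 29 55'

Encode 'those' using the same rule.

45 21 35 43 15

Each letter becomes 2×(its alphabet position, a=1..z=26) + 5.
For those: t=20→45, h=8→21, o=15→35, s=19→43, e=5→15.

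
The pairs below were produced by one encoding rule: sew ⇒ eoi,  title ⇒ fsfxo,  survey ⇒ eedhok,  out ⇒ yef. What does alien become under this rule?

kxsoz

The rule splits by letter class: vowels +10, consonants +12.
For alien: a(vowel)+10=k, l(cons)+12=x, i(vowel)+10=s, e(vowel)+10=o, n(cons)+12=z.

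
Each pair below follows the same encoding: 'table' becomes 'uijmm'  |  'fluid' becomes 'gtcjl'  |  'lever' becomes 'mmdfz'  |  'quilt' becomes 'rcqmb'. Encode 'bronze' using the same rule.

Shifts by position in table: pos 0: t→u (+1), pos 1: a→i (+8), pos 2: b→j (+8), pos 3: l→m (+1), pos 4: e→m (+8) — repeating every 3. A repeating key of period 3 is used — shifts +1, +8, +8 over and over.
For bronze: b+1=c, r+8=z, o+8=w, n+1=o, z+8=h, e+8=m.

czwohm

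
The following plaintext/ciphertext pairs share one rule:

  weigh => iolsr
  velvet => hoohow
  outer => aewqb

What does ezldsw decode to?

Shifts by position in weigh: pos 0: w→i (+12), pos 1: e→o (+10), pos 2: i→l (+3), pos 3: g→s (+12), pos 4: h→r (+10) — repeating every 3. It's a Vigenère-style cipher with numeric key [12,10,3]: position i shifts by key[i mod 3].
Reversing it on ezldsw: e−12=s, z−10=p, l−3=i, d−12=r, s−10=i, w−3=t.

spirit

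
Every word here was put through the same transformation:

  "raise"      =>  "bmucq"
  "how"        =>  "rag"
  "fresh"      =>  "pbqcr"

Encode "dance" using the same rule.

The shift depends on letter class: consonant r→b is +10, but vowel a→m is +12. The rule splits by letter class: vowels +12, consonants +10.
On dance: d(cons)+10=n, a(vowel)+12=m, n(cons)+10=x, c(cons)+10=m, e(vowel)+12=q.

nmxmq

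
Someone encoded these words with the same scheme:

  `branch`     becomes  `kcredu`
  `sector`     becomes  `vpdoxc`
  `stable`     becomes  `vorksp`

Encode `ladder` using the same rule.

srwwpc

b(1)→k(10) and r(17)→c(2) fit y≡19x+17 (mod 26); the inverse of 19 mod 26 is 11. Treating letters as 0–25, the rule is x ↦ 19x + 17 (mod 26).
For ladder: l(11)→19·11+17≡18=s; a(0)→19·0+17≡17=r; d(3)→19·3+17≡22=w; d(3)→19·3+17≡22=w; e(4)→19·4+17≡15=p; r(17)→19·17+17≡2=c (all mod 26).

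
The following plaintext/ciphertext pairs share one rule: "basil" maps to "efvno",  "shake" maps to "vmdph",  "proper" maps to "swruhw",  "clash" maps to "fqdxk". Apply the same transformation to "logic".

otjnf

It's a Vigenère-style cipher with numeric key [3,5]: position i shifts by key[i mod 2].
For logic: l+3=o, o+5=t, g+3=j, i+5=n, c+3=f.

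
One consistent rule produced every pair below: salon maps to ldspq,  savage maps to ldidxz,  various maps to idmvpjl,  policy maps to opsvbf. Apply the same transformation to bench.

czqbw

s(18)→l(11) and a(0)→d(3) fit y≡25x+3 (mod 26); the inverse of 25 mod 26 is 25. Each letter's alphabet position (a=0..z=25) is mapped through 25·x+3 mod 26 — an affine cipher.
For bench: b(1)→25·1+3≡2=c; e(4)→25·4+3≡25=z; n(13)→25·13+3≡16=q; c(2)→25·2+3≡1=b; h(7)→25·7+3≡22=w (all mod 26).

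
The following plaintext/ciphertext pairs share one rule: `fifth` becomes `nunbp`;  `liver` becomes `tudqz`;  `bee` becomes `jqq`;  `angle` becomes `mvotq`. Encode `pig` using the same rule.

xuo

Vowels shift forward by 12 and consonants shift forward by 8.
On pig: p(cons)+8=x, i(vowel)+12=u, g(cons)+8=o.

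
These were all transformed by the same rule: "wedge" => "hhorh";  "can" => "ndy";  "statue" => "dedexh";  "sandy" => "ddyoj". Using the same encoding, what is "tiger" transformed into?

The shift depends on letter class: consonant w→h is +11, but vowel e→h is +3. Two shifts are in play — +3 for a/e/i/o/u, +11 for every other letter.
For tiger: t(cons)+11=e, i(vowel)+3=l, g(cons)+11=r, e(vowel)+3=h, r(cons)+11=c.

elrhc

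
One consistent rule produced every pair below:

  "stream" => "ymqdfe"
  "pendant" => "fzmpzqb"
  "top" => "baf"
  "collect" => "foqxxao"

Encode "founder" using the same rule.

The output letters match the input read backwards, each shifted +12: stream reversed is maerts. Two steps: reverse the string, then apply a Caesar shift of +12.
On founder: reverse → rednuof; then shift: r+12=d, e+12=q, d+12=p, n+12=z, u+12=g, o+12=a, f+12=r.

dqpzgar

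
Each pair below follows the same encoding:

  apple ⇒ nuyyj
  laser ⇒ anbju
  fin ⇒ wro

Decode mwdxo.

The output letters match the input read backwards, each shifted +9: apple reversed is elppa. Two steps: reverse the string, then apply a Caesar shift of +9.
Undoing it on mwdxo: shift back: m−9=d, w−9=n, d−9=u, x−9=o, o−9=f → dnuof; then reverse → found.

found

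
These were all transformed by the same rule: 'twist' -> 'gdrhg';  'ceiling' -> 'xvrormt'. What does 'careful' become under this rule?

xzivufo

Each pair mirrors across the alphabet (t↔g, w↔d, i↔r): positions sum to 25. This is the alphabet-reversal cipher (Atbash): a becomes z, b becomes y, etc.
For careful: c↔x, a↔z, r↔i, e↔v, f↔u, u↔f, l↔o.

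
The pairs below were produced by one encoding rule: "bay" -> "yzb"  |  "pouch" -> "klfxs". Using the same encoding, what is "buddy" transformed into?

This is the alphabet-reversal cipher (Atbash): a becomes z, b becomes y, etc.
For buddy: b↔y, u↔f, d↔w, d↔w, y↔b.

yfwwb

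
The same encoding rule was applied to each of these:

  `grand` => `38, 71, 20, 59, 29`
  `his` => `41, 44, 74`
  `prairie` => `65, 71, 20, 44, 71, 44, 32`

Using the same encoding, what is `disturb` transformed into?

g(#7)→38 and r(#18)→71: differences scale by 3, so n = 3·pos + 17. The formula is n = 3×(alphabet index, a=1) + 17.
For disturb: d=4→29, i=9→44, s=19→74, t=20→77, u=21→80, r=18→71, b=2→23.

29, 44, 74, 77, 80, 71, 23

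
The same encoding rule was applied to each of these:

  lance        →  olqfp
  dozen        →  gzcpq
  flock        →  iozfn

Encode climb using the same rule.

fotpe

The shift depends on letter class: consonant l→o is +3, but vowel a→l is +11. Vowels shift forward by 11 and consonants shift forward by 3.
On climb: c(cons)+3=f, l(cons)+3=o, i(vowel)+11=t, m(cons)+3=p, b(cons)+3=e.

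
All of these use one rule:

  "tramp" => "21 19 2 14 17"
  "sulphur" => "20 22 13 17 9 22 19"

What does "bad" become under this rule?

t is letter #20 and maps to 21: an offset of 1. Letters become their 1-based position plus 1 (so a→2, b→3, …).
Applying it to bad: b=2→3, a=1→2, d=4→5.

3 2 5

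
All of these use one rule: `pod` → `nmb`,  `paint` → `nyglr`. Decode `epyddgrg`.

Compare letters: p→n is +24, o→m is +24, d→b is +24 — a constant shift. This is a Caesar cipher with shift 24.
Reversing it on epyddgrg: e−24=g, p−24=r, y−24=a, d−24=f, d−24=f, g−24=i, r−24=t, g−24=i.

graffiti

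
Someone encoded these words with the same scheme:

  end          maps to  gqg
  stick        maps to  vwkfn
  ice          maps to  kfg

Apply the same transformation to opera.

Two shifts are in play — +2 for a/e/i/o/u, +3 for every other letter.
On opera: o(vowel)+2=q, p(cons)+3=s, e(vowel)+2=g, r(cons)+3=u, a(vowel)+2=c.

qsguc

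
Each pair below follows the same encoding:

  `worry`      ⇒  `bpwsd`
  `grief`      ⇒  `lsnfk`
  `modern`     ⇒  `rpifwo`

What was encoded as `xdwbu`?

A repeating key of period 2 is used — shifts +5, +1 over and over.
Reversing it on xdwbu: x−5=s, d−1=c, w−5=r, b−1=a, u−5=p.

scrap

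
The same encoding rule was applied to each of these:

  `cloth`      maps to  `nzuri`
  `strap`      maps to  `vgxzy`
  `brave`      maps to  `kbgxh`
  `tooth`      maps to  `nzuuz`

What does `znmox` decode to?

right

Two steps: reverse the string, then apply a Caesar shift of +6.
Reversing it on znmox: shift back: z−6=t, n−6=h, m−6=g, o−6=i, x−6=r → thgir; then reverse → right.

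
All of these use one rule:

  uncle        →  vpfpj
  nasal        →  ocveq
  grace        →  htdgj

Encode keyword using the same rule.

lgbatxk

Each letter shifts forward by (position + 1), i.e. 1, 2, 3, … — the shift grows by one for each successive letter.
Applying it to keyword: k+1=l, e+2=g, y+3=b, w+4=a, o+5=t, r+6=x, d+7=k.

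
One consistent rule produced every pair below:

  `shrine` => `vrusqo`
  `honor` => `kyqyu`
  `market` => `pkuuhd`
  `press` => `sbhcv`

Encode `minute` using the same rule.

psqewo

Shifts by position in shrine: pos 0: s→v (+3), pos 1: h→r (+10), pos 2: r→u (+3), pos 3: i→s (+10) — repeating every 2. It's a Vigenère-style cipher with numeric key [3,10]: position i shifts by key[i mod 2].
On minute: m+3=p, i+10=s, n+3=q, u+10=e, t+3=w, e+10=o.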